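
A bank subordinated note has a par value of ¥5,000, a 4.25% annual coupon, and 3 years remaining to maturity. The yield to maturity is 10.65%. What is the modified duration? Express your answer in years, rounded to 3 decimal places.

Periodic yield y = 0.1065. First find Macaulay duration:
  t   CF        PV=CF/(1+0.1065)^t    t·PV
  1       212.50       192.0470       192.0470
  2       212.50       173.5626       347.1252
  3     5,212.50     3,847.6168    11,542.8504
  Σ                  4,213.2264    12,082.0226
P = 4,213.2264; Macaulay duration = 12,082.0226 / 4,213.2264 = 2.86764 years.
Modified duration = D_Mac / (1 + y) = 2.86764 / 1.1065 = 2.59163 years.

2.592 years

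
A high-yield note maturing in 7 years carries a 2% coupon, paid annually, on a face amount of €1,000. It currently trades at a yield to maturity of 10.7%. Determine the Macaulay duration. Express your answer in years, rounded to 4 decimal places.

Periodic yield y = 0.107. Discount each cash flow and weight by its year:
  t   CF        PV=CF/(1+0.107)^t    t·PV
  1        20.00        18.0668        18.0668
  2        20.00        16.3205        32.6411
  3        20.00        14.7430        44.2291
  4        20.00        13.3180        53.2721
  5        20.00        12.0307        60.1536
  6        20.00        10.8679        65.2072
  7     1,020.00       500.6876     3,504.8131
  Σ                    586.0346     3,778.3831
Price P = Σ PV = 586.0346.
Macaulay duration = Σ(t·PV) / P = 3,778.3831 / 586.0346 = 6.44737 years.

6.4474 years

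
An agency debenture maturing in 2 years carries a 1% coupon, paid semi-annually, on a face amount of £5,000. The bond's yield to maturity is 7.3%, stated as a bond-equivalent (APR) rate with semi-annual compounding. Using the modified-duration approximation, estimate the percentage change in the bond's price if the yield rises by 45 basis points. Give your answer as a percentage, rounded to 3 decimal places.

-0.861%

Periodic yield y = 0.0365. Modified duration first:
  t   CF        PV=CF/(1+0.0365)^t    t·PV
  1        25.00        24.1196        24.1196
  2        25.00        23.2703        46.5405
  3        25.00        22.4508        67.3524
  4     5,025.00     4,353.7034    17,414.8137
  Σ                  4,423.5441    17,552.8263
P = 4,423.5441; D_Mac = 3.96805 half-year periods = 1.98402 yrs; D_mod = 1.98402/(1+0.0365) = 1.91416 yrs.
ΔP/P ≈ -D_mod · Δy = -1.91416 × (+0.0045) = -0.008614 = -0.8614%.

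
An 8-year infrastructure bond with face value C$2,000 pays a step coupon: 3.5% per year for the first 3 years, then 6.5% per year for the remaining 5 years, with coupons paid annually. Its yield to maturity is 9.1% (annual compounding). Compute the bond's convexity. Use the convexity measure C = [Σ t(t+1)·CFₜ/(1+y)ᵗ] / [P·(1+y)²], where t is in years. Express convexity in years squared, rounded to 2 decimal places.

With y = 0.091:
  t   CF        PV=CF/(1+0.091)^t    t·PV        t(t+1)·PV
  1        70.00        64.1613        64.1613         128.3226
  2        70.00        58.8096       117.6193         352.8579
  3        70.00        53.9043       161.7130         646.8522
  4       130.00        91.7581       367.0323       1,835.1617
  5       130.00        84.1046       420.5229       2,523.1371
  6       130.00        77.0894       462.5366       3,237.7562
  7       130.00        70.6594       494.6160       3,956.9278
  8     2,130.00     1,061.1618     8,489.2942      76,403.6480
  Σ                  1,561.6486    10,577.4956      89,084.6635
P = 1,561.6486.
Convexity = Σ t(t+1)·PV / [P·(1+y)²] = 89,084.6635 / (1,561.6486 × 1.190281) = 47.92588.

47.93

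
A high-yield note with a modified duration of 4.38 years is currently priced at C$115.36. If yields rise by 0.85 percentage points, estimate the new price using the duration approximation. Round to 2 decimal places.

Duration approximation: ΔP/P ≈ -D_mod · Δy = -4.38 × (+0.0085) = -0.037230.
New price ≈ 115.36 × (1 - 0.037230) = 111.0651472.

C$111.07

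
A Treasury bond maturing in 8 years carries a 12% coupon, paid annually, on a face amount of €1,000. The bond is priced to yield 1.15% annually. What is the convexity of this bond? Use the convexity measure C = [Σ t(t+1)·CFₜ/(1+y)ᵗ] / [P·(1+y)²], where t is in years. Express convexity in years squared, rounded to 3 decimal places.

With y = 0.0115:
  t   CF        PV=CF/(1+0.0115)^t    t·PV        t(t+1)·PV
  1       120.00       118.6357       118.6357         237.2714
  2       120.00       117.2869       234.5738         703.7213
  3       120.00       115.9534       347.8603       1,391.4411
  4       120.00       114.6351       458.5405       2,292.7024
  5       120.00       113.3318       566.6590       3,399.9542
  6       120.00       112.0433       672.2598       4,705.8189
  7       120.00       110.7695       775.3862       6,203.0897
  8     1,120.00     1,022.0942     8,176.7536      73,590.7827
  Σ                  1,824.7499    11,350.6690      92,524.7819
P = 1,824.7499.
Convexity = Σ t(t+1)·PV / [P·(1+y)²] = 92,524.7819 / (1,824.7499 × 1.023132) = 49.55905.

49.559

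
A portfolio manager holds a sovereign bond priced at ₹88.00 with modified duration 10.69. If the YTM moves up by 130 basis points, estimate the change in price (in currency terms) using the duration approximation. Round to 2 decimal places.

-₹12.23

Duration approximation: ΔP/P ≈ -D_mod · Δy = -10.69 × (+0.013) = -0.138970.
ΔP ≈ 88.00 × (-0.138970) = -12.22936.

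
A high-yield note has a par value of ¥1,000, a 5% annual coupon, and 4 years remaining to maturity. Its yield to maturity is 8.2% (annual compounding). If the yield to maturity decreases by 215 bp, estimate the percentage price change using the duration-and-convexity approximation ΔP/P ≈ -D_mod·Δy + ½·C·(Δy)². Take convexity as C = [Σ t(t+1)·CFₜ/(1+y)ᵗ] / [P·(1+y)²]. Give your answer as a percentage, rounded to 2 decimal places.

With y = 0.082:
  t   CF        PV=CF/(1+0.082)^t    t·PV        t(t+1)·PV
  1        50.00        46.2107        46.2107          92.4214
  2        50.00        42.7086        85.4172         256.2517
  3        50.00        39.4719       118.4158         473.6630
  4     1,050.00       766.0908     3,064.3633      15,321.8163
  Σ                    894.4821     3,314.4070      16,144.1525
P = 894.4821; D_Mac = 3.70539 yrs; D_mod = 3.42458 yrs; C = 15.41662.
Duration effect: -3.42458 × (-0.0215) = +0.073628
Convexity effect: 0.5 × 15.41662 × (-0.0215)² = +0.0035632
ΔP/P ≈ +0.073628 + 0.0035632 = +0.077192 = +7.7192%.

+7.72%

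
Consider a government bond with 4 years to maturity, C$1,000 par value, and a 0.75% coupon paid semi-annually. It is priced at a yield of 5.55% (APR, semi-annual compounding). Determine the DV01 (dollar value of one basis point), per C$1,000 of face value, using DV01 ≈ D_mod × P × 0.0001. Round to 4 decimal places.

Periodic yield y = 0.02775.
  t   CF        PV=CF/(1+0.02775)^t    t·PV
  1         3.75         3.6487         3.6487
  2         3.75         3.5502         7.1005
  3         3.75         3.4544        10.3631
  4         3.75         3.3611        13.4444
  5         3.75         3.2703        16.3517
  6         3.75         3.1820        19.0923
  7         3.75         3.0961        21.6729
  8     1,003.75       806.3539     6,450.8310
  Σ                    829.9168     6,542.5046
P = 829.9168; D_Mac = 7.88333 half-year periods = 3.94166 yrs; D_mod = 3.83523 yrs.
DV01 ≈ 3.83523 × 829.9168 × 0.0001 = 0.318293.

C$0.3183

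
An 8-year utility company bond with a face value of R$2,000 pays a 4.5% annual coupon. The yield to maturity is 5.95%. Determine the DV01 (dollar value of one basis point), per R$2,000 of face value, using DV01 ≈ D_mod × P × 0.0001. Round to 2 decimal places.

R$1.17

Periodic yield y = 0.0595.
  t   CF        PV=CF/(1+0.0595)^t    t·PV
  1        90.00        84.9457        84.9457
  2        90.00        80.1753       160.3506
  3        90.00        75.6728       227.0183
  4        90.00        71.4231       285.6924
  5        90.00        67.4121       337.0604
  6        90.00        63.6263       381.7579
  7        90.00        60.0531       420.3720
  8     2,090.00     1,316.2506    10,530.0052
  Σ                  1,819.5591    12,427.2025
P = 1,819.5591; D_Mac = 6.82979 yrs; D_mod = 6.44624 yrs.
DV01 ≈ 6.44624 × 1,819.5591 × 0.0001 = 1.172931.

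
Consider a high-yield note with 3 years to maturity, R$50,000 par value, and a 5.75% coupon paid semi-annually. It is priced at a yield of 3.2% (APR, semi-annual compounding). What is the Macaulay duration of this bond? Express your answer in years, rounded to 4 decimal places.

Periodic yield y = 0.016. Discount each cash flow and weight by its period:
  t   CF        PV=CF/(1+0.016)^t    t·PV
  1     1,437.50     1,414.8622     1,414.8622
  2     1,437.50     1,392.5809     2,785.1618
  3     1,437.50     1,370.6505     4,111.9515
  4     1,437.50     1,349.0655     5,396.2618
  5     1,437.50     1,327.8203     6,639.1016
  6    51,437.50    46,764.6410   280,587.8461
  Σ                 53,619.6204   300,935.1851
Price P = Σ PV = 53,619.6204.
Macaulay duration = Σ(t·PV) / P = 300,935.1851 / 53,619.6204 = 5.61241 half-year periods.
In years: 5.61241 / 2 = 2.80620 years.

2.8062 years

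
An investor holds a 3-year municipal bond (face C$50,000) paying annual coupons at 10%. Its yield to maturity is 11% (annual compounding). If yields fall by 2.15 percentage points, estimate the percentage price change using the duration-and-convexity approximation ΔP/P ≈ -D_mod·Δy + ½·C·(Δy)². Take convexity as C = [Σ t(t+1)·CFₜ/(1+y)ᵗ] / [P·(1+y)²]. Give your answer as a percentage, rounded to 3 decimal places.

+5.490%

With y = 0.11:
  t   CF        PV=CF/(1+0.11)^t    t·PV        t(t+1)·PV
  1     5,000.00     4,504.5045     4,504.5045       9,009.0090
  2     5,000.00     4,058.1122     8,116.2243      24,348.6730
  3    55,000.00    40,215.5260   120,646.5779     482,586.3117
  Σ                 48,778.1426   133,267.3068     515,943.9937
P = 48,778.1426; D_Mac = 2.73211 yrs; D_mod = 2.46136 yrs; C = 8.58482.
Duration effect: -2.46136 × (-0.0215) = +0.052919
Convexity effect: 0.5 × 8.58482 × (-0.0215)² = +0.0019842
ΔP/P ≈ +0.052919 + 0.0019842 = +0.054903 = +5.4903%.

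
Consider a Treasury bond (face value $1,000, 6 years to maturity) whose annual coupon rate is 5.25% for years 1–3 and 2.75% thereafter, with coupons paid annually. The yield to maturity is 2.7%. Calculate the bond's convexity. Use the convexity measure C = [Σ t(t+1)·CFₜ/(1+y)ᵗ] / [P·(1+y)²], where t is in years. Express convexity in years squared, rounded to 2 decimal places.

34.41

With y = 0.027:
  t   CF        PV=CF/(1+0.027)^t    t·PV        t(t+1)·PV
  1        52.50        51.1198        51.1198         102.2395
  2        52.50        49.7758        99.5516         298.6549
  3        52.50        48.4672       145.4016         581.6065
  4        27.50        24.7201        98.8806         494.4028
  5        27.50        24.0702       120.3512         722.1073
  6     1,027.50       875.7077     5,254.2462      36,779.7234
  Σ                  1,073.8609     5,769.5510      38,978.7344
P = 1,073.8609.
Convexity = Σ t(t+1)·PV / [P·(1+y)²] = 38,978.7344 / (1,073.8609 × 1.054729) = 34.41429.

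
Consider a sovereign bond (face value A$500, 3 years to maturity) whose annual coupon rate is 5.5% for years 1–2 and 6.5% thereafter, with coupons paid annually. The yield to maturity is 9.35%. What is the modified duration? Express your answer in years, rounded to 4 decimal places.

2.5963 years

Periodic yield y = 0.0935. First find Macaulay duration:
  t   CF        PV=CF/(1+0.0935)^t    t·PV
  1        27.50        25.1486        25.1486
  2        27.50        22.9983        45.9965
  3       532.50       407.2520     1,221.7561
  Σ                    455.3989     1,292.9012
P = 455.3989; Macaulay duration = 1,292.9012 / 455.3989 = 2.83905 years.
Modified duration = D_Mac / (1 + y) = 2.83905 / 1.0935 = 2.59630 years.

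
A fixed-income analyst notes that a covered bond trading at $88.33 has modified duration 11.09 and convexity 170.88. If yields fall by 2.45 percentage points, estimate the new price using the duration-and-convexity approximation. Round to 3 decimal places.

Duration effect: -D_mod·Δy = -11.09 × (-0.0245) = +0.271705
Convexity effect: ½·C·(Δy)² = 0.5 × 170.88 × (-0.0245)² = +0.05128536
ΔP/P ≈ +0.271705 + 0.05128536 = +0.32299036
New price ≈ 88.33 × (1 + 0.32299036) = 116.8597384988.

$116.860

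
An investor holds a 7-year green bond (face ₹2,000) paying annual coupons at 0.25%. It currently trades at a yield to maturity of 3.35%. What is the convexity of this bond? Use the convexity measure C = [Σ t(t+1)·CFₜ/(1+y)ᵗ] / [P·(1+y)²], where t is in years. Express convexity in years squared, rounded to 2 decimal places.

With y = 0.0335:
  t   CF        PV=CF/(1+0.0335)^t    t·PV        t(t+1)·PV
  1         5.00         4.8379         4.8379           9.6759
  2         5.00         4.6811         9.3622          28.0867
  3         5.00         4.5294        13.5881          54.3525
  4         5.00         4.3826        17.5302          87.6512
  5         5.00         4.2405        21.2025         127.2152
  6         5.00         4.1031        24.6183         172.3282
  7     2,005.00     1,591.9925    11,143.9473      89,151.5785
  Σ                  1,618.7670    11,235.0867      89,630.8882
P = 1,618.7670.
Convexity = Σ t(t+1)·PV / [P·(1+y)²] = 89,630.8882 / (1,618.7670 × 1.068122) = 51.83850.

51.84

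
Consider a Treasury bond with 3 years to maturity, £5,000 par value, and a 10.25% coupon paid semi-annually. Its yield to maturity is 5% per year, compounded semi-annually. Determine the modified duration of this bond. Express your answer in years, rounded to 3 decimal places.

2.617 years

Periodic yield y = 0.025. First find Macaulay duration:
  t   CF        PV=CF/(1+0.025)^t    t·PV
  1       256.25       250.0000       250.0000
  2       256.25       243.9024       487.8049
  3       256.25       237.9536       713.8608
  4       256.25       232.1499       928.5994
  5       256.25       226.4877     1,132.4383
  6     5,256.25     4,532.4479    27,194.6874
  Σ                  5,722.9415    30,707.3908
P = 5,722.9415; Macaulay duration = 30,707.3908 / 5,722.9415 = 5.36567 half-year periods = 2.68283 years.
Modified duration = D_Mac / (1 + y) = 2.68283 / 1.025 = 2.61740 years.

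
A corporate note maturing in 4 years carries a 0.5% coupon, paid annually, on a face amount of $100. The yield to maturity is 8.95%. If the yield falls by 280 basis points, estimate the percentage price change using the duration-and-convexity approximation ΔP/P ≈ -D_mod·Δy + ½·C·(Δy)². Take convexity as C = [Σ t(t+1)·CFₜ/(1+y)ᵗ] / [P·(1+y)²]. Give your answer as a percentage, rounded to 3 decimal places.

With y = 0.0895:
  t   CF        PV=CF/(1+0.0895)^t    t·PV        t(t+1)·PV
  1         0.50         0.4589         0.4589           0.9179
  2         0.50         0.4212         0.8425           2.5274
  3         0.50         0.3866         1.1599           4.6395
  4       100.50        71.3275       285.3101       1,426.5504
  Σ                     72.5943       287.7713       1,434.6351
P = 72.5943; D_Mac = 3.96410 yrs; D_mod = 3.63846 yrs; C = 16.64886.
Duration effect: -3.63846 × (-0.028) = +0.101877
Convexity effect: 0.5 × 16.64886 × (-0.028)² = +0.0065264
ΔP/P ≈ +0.101877 + 0.0065264 = +0.108403 = +10.8403%.

+10.840%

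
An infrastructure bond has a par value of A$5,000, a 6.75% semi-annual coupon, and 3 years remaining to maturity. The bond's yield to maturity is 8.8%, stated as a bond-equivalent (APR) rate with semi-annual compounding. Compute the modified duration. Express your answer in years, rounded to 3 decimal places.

2.642 years

Periodic yield y = 0.044. First find Macaulay duration:
  t   CF        PV=CF/(1+0.044)^t    t·PV
  1       168.75       161.6379       161.6379
  2       168.75       154.8256       309.6512
  3       168.75       148.3004       444.9012
  4       168.75       142.0502       568.2007
  5       168.75       136.0634       680.3170
  6     5,168.75     3,991.9265    23,951.5589
  Σ                  4,734.8040    26,116.2669
P = 4,734.8040; Macaulay duration = 26,116.2669 / 4,734.8040 = 5.51581 half-year periods = 2.75790 years.
Modified duration = D_Mac / (1 + y) = 2.75790 / 1.044 = 2.64167 years.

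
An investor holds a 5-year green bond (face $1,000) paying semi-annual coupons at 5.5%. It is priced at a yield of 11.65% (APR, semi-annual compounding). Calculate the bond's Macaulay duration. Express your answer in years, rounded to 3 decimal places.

4.344 years

Periodic yield y = 0.05825. Discount each cash flow and weight by its period:
  t   CF        PV=CF/(1+0.05825)^t    t·PV
  1        27.50        25.9863        25.9863
  2        27.50        24.5559        49.1118
  3        27.50        23.2043        69.6128
  4        27.50        21.9270        87.7081
  5        27.50        20.7201       103.6004
  6        27.50        19.5796       117.4774
  7        27.50        18.5018       129.5128
  8        27.50        17.4834       139.8674
  9        27.50        16.5211       148.6896
  10    1,027.50       583.3095     5,833.0951
  Σ                    771.7890     6,704.6618
Price P = Σ PV = 771.7890.
Macaulay duration = Σ(t·PV) / P = 6,704.6618 / 771.7890 = 8.68717 half-year periods.
In years: 8.68717 / 2 = 4.34358 years.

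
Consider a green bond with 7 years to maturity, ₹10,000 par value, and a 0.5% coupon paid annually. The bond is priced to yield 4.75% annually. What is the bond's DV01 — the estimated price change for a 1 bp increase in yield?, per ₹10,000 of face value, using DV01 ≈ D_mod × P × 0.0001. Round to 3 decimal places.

Periodic yield y = 0.0475.
  t   CF        PV=CF/(1+0.0475)^t    t·PV
  1        50.00        47.7327        47.7327
  2        50.00        45.5682        91.1364
  3        50.00        43.5019       130.5056
  4        50.00        41.5292       166.1169
  5        50.00        39.6460       198.2302
  6        50.00        37.8483       227.0895
  7    10,050.00     7,262.5283    50,837.6984
  Σ                  7,518.3546    51,698.5098
P = 7,518.3546; D_Mac = 6.87631 yrs; D_mod = 6.56449 yrs.
DV01 ≈ 6.56449 × 7,518.3546 × 0.0001 = 4.935419.

₹4.935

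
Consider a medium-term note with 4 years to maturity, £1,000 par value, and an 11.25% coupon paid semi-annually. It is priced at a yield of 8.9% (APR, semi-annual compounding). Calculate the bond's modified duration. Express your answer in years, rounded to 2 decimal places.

3.21 years

Periodic yield y = 0.0445. First find Macaulay duration:
  t   CF        PV=CF/(1+0.0445)^t    t·PV
  1        56.25        53.8535        53.8535
  2        56.25        51.5591       103.1183
  3        56.25        49.3625       148.0875
  4        56.25        47.2595       189.0378
  5        56.25        45.2460       226.2301
  6        56.25        43.3183       259.9101
  7        56.25        41.4728       290.3096
  8     1,056.25       745.5884     5,964.7075
  Σ                  1,077.6602     7,235.2545
P = 1,077.6602; Macaulay duration = 7,235.2545 / 1,077.6602 = 6.71385 half-year periods = 3.35693 years.
Modified duration = D_Mac / (1 + y) = 3.35693 / 1.0445 = 3.21391 years.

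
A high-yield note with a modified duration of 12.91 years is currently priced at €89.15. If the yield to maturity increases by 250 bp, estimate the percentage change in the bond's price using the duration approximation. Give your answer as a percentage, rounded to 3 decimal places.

Duration approximation: ΔP/P ≈ -D_mod · Δy = -12.91 × (+0.025) = -0.322750.
As a percentage: -32.2750%.

-32.275%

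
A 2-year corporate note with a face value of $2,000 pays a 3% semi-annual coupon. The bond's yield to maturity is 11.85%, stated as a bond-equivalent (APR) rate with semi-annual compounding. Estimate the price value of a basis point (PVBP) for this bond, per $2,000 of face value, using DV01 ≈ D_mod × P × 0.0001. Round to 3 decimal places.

Periodic yield y = 0.05925.
  t   CF        PV=CF/(1+0.05925)^t    t·PV
  1        30.00        28.3219        28.3219
  2        30.00        26.7377        53.4754
  3        30.00        25.2421        75.7264
  4     2,030.00     1,612.5090     6,450.0360
  Σ                  1,692.8108     6,607.5597
P = 1,692.8108; D_Mac = 3.90331 half-year periods = 1.95165 yrs; D_mod = 1.84249 yrs.
DV01 ≈ 1.84249 × 1,692.8108 × 0.0001 = 0.311898.

$0.312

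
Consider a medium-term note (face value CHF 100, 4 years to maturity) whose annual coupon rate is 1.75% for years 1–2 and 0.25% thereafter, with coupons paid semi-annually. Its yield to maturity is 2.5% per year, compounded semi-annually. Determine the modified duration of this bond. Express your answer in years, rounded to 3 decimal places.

Periodic yield y = 0.0125. First find Macaulay duration:
  t   CF        PV=CF/(1+0.0125)^t    t·PV
  1        0.875         0.8642         0.8642
  2        0.875         0.8535         1.7071
  3        0.875         0.8430         2.5290
  4        0.875         0.8326         3.3303
  5        0.125         0.1175         0.5874
  6        0.125         0.1160         0.6961
  7        0.125         0.1146         0.8021
  8      100.125        90.6530       725.2242
  Σ                     94.3944       735.7403
P = 94.3944; Macaulay duration = 735.7403 / 94.3944 = 7.79432 half-year periods = 3.89716 years.
Modified duration = D_Mac / (1 + y) = 3.89716 / 1.0125 = 3.84905 years.

3.849 years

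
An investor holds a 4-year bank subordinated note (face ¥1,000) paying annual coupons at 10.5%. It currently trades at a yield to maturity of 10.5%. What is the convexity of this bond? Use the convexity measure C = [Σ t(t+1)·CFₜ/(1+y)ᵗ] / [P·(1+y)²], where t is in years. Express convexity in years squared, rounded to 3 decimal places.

With y = 0.105:
  t   CF        PV=CF/(1+0.105)^t    t·PV        t(t+1)·PV
  1       105.00        95.0226        95.0226         190.0452
  2       105.00        85.9933       171.9867         515.9600
  3       105.00        77.8220       233.4660         933.8642
  4     1,105.00       741.1620     2,964.6481      14,823.2407
  Σ                  1,000.0000     3,465.1235      16,463.1101
P = 1,000.0000.
Convexity = Σ t(t+1)·PV / [P·(1+y)²] = 16,463.1101 / (1,000.0000 × 1.221025) = 13.48302.

13.483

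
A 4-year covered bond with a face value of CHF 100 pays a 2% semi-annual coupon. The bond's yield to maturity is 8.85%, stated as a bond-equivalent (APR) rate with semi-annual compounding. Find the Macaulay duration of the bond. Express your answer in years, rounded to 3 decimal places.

Periodic yield y = 0.04425. Discount each cash flow and weight by its period:
  t   CF        PV=CF/(1+0.04425)^t    t·PV
  1         1.00         0.9576         0.9576
  2         1.00         0.9170         1.8341
  3         1.00         0.8782         2.6346
  4         1.00         0.8410         3.3639
  5         1.00         0.8053         4.0267
  6         1.00         0.7712         4.6273
  7         1.00         0.7385         5.1697
  8       101.00        71.4308       571.4464
  Σ                     77.3397       594.0602
Price P = Σ PV = 77.3397.
Macaulay duration = Σ(t·PV) / P = 594.0602 / 77.3397 = 7.68118 half-year periods.
In years: 7.68118 / 2 = 3.84059 years.

3.841 years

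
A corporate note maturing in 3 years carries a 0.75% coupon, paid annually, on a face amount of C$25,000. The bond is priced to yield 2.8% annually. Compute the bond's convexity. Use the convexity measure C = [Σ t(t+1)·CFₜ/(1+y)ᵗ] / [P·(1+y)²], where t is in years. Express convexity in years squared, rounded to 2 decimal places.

11.24

With y = 0.028:
  t   CF        PV=CF/(1+0.028)^t    t·PV        t(t+1)·PV
  1       187.50       182.3930       182.3930         364.7860
  2       187.50       177.4251       354.8502       1,064.5506
  3    25,187.50    23,184.9263    69,554.7789     278,219.1155
  Σ                 23,544.7444    70,092.0221     279,648.4520
P = 23,544.7444.
Convexity = Σ t(t+1)·PV / [P·(1+y)²] = 279,648.4520 / (23,544.7444 × 1.056784) = 11.23912.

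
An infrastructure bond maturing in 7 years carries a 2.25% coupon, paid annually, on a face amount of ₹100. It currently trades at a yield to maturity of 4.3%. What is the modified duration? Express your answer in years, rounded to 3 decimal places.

Periodic yield y = 0.043. First find Macaulay duration:
  t   CF        PV=CF/(1+0.043)^t    t·PV
  1         2.25         2.1572         2.1572
  2         2.25         2.0683         4.1366
  3         2.25         1.9830         5.9491
  4         2.25         1.9013         7.6051
  5         2.25         1.8229         9.1145
  6         2.25         1.7477        10.4864
  7       102.25        76.1506       533.0540
  Σ                     87.8310       572.5029
P = 87.8310; Macaulay duration = 572.5029 / 87.8310 = 6.51823 years.
Modified duration = D_Mac / (1 + y) = 6.51823 / 1.043 = 6.24950 years.

6.250 years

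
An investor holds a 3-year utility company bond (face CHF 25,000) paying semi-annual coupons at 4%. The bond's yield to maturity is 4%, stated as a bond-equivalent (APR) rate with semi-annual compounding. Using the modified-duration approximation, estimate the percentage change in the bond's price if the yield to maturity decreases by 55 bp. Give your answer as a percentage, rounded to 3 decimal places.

Periodic yield y = 0.02. Modified duration first:
  t   CF        PV=CF/(1+0.02)^t    t·PV
  1       500.00       490.1961       490.1961
  2       500.00       480.5844       961.1688
  3       500.00       471.1612     1,413.4835
  4       500.00       461.9227     1,847.6909
  5       500.00       452.8654     2,264.3270
  6    25,500.00    22,643.2702   135,859.6215
  Σ                 25,000.0000   142,836.4877
P = 25,000.0000; D_Mac = 5.71346 half-year periods = 2.85673 yrs; D_mod = 2.85673/(1+0.02) = 2.80072 yrs.
ΔP/P ≈ -D_mod · Δy = -2.80072 × (-0.0055) = +0.015404 = +1.5404%.

+1.540%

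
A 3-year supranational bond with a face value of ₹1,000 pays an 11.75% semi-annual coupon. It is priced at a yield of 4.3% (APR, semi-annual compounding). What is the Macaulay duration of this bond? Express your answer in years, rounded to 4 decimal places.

Periodic yield y = 0.0215. Discount each cash flow and weight by its period:
  t   CF        PV=CF/(1+0.0215)^t    t·PV
  1        58.75        57.5135        57.5135
  2        58.75        56.3029       112.6059
  3        58.75        55.1179       165.3537
  4        58.75        53.9578       215.8313
  5        58.75        52.8221       264.1107
  6     1,058.75       931.8869     5,591.3213
  Σ                  1,207.6012     6,406.7364
Price P = Σ PV = 1,207.6012.
Macaulay duration = Σ(t·PV) / P = 6,406.7364 / 1,207.6012 = 5.30534 half-year periods.
In years: 5.30534 / 2 = 2.65267 years.

2.6527 years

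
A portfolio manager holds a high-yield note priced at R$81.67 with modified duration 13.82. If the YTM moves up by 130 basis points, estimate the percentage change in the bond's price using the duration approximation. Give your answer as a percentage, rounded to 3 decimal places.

-17.966%

Duration approximation: ΔP/P ≈ -D_mod · Δy = -13.82 × (+0.013) = -0.179660.
As a percentage: -17.9660%.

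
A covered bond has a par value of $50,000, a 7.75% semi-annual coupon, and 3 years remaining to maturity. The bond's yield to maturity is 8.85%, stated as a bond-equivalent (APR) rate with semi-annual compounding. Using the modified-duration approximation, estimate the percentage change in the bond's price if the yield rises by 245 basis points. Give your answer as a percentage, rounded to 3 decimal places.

-6.403%

Periodic yield y = 0.04425. Modified duration first:
  t   CF        PV=CF/(1+0.04425)^t    t·PV
  1     1,937.50     1,855.3986     1,855.3986
  2     1,937.50     1,776.7763     3,553.5525
  3     1,937.50     1,701.4855     5,104.4566
  4     1,937.50     1,629.3852     6,517.5409
  5     1,937.50     1,560.3402     7,801.7009
  6    51,937.50    40,054.7603   240,328.5620
  Σ                 48,578.1461   265,161.2115
P = 48,578.1461; D_Mac = 5.45845 half-year periods = 2.72922 yrs; D_mod = 2.72922/(1+0.04425) = 2.61357 yrs.
ΔP/P ≈ -D_mod · Δy = -2.61357 × (+0.0245) = -0.064033 = -6.4033%.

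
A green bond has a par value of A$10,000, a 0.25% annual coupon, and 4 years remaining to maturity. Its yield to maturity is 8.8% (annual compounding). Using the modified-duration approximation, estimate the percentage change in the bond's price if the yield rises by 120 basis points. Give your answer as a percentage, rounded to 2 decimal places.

Periodic yield y = 0.088. Modified duration first:
  t   CF        PV=CF/(1+0.088)^t    t·PV
  1        25.00        22.9779        22.9779
  2        25.00        21.1194        42.2389
  3        25.00        19.4112        58.2337
  4    10,025.00     7,154.3272    28,617.3089
  Σ                  7,217.8358    28,740.7594
P = 7,217.8358; D_Mac = 3.98191 yrs; D_mod = 3.98191/(1+0.088) = 3.65984 yrs.
ΔP/P ≈ -D_mod · Δy = -3.65984 × (+0.012) = -0.043918 = -4.3918%.

-4.39%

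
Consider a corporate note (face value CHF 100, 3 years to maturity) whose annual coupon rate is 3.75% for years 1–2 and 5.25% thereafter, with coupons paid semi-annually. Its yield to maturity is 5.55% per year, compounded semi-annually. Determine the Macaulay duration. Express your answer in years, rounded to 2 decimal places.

Periodic yield y = 0.02775. Discount each cash flow and weight by its period:
  t   CF        PV=CF/(1+0.02775)^t    t·PV
  1        1.875         1.8244         1.8244
  2        1.875         1.7751         3.5502
  3        1.875         1.7272         5.1816
  4        1.875         1.6805         6.7222
  5        2.625         2.2892        11.4462
  6      102.625        87.0820       522.4918
  Σ                     96.3784       551.2164
Price P = Σ PV = 96.3784.
Macaulay duration = Σ(t·PV) / P = 551.2164 / 96.3784 = 5.71929 half-year periods.
In years: 5.71929 / 2 = 2.85965 years.

2.86 years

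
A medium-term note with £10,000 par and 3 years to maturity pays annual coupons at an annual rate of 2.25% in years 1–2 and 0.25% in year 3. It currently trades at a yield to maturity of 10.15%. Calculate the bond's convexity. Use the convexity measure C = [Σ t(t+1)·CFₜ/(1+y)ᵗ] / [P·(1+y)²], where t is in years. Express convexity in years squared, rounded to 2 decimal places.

With y = 0.1015:
  t   CF        PV=CF/(1+0.1015)^t    t·PV        t(t+1)·PV
  1       225.00       204.2669       204.2669         408.5338
  2       225.00       185.4443       370.8886       1,112.6659
  3    10,025.00     7,501.2023    22,503.6068      90,014.4273
  Σ                  7,890.9135    23,078.7624      91,535.6270
P = 7,890.9135.
Convexity = Σ t(t+1)·PV / [P·(1+y)²] = 91,535.6270 / (7,890.9135 × 1.213302) = 9.56079.

9.56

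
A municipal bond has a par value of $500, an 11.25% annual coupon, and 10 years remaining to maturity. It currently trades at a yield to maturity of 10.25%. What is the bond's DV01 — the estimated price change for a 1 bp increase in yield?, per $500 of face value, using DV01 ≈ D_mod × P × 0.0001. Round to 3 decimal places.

Periodic yield y = 0.1025.
  t   CF        PV=CF/(1+0.1025)^t    t·PV
  1        56.25        51.0204        51.0204
  2        56.25        46.2770        92.5540
  3        56.25        41.9746       125.9238
  4        56.25        38.0722       152.2889
  5        56.25        34.5326       172.6631
  6        56.25        31.3221       187.9326
  7        56.25        28.4101       198.8705
  8        56.25        25.7688       206.1502
  9        56.25        23.3730       210.3573
  10      556.25       209.6448     2,096.4477
  Σ                    530.3956     3,494.2086
P = 530.3956; D_Mac = 6.58793 yrs; D_mod = 5.97545 yrs.
DV01 ≈ 5.97545 × 530.3956 × 0.0001 = 0.316935.

$0.317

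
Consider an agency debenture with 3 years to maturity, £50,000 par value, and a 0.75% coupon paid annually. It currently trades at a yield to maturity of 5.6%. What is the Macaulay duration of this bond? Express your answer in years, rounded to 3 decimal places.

Periodic yield y = 0.056. Discount each cash flow and weight by its year:
  t   CF        PV=CF/(1+0.056)^t    t·PV
  1       375.00       355.1136       355.1136
  2       375.00       336.2819       672.5637
  3    50,375.00    42,778.2786   128,334.8358
  Σ                 43,469.6741   129,362.5131
Price P = Σ PV = 43,469.6741.
Macaulay duration = Σ(t·PV) / P = 129,362.5131 / 43,469.6741 = 2.97593 years.

2.976 years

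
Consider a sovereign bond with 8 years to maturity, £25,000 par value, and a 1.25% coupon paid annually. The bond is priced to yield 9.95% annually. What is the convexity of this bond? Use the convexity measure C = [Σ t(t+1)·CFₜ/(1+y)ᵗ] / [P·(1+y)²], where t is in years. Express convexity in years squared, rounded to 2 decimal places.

54.72

With y = 0.0995:
  t   CF        PV=CF/(1+0.0995)^t    t·PV        t(t+1)·PV
  1       312.50       284.2201       284.2201         568.4402
  2       312.50       258.4994       516.9988       1,550.9965
  3       312.50       235.1063       705.3190       2,821.2759
  4       312.50       213.8302       855.3209       4,276.6044
  5       312.50       194.4795       972.3976       5,834.3853
  6       312.50       176.8800     1,061.2797       7,428.9581
  7       312.50       160.8731     1,126.1116       9,008.8927
  8    25,312.50    11,851.4959    94,811.9673     853,307.7055
  Σ                 13,375.3845   100,333.6149     884,797.2587
P = 13,375.3845.
Convexity = Σ t(t+1)·PV / [P·(1+y)²] = 884,797.2587 / (13,375.3845 × 1.208900) = 54.72012.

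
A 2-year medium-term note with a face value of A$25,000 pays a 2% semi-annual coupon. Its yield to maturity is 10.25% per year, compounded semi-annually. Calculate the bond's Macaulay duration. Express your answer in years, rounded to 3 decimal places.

1.968 years

Periodic yield y = 0.05125. Discount each cash flow and weight by its period:
  t   CF        PV=CF/(1+0.05125)^t    t·PV
  1       250.00       237.8121       237.8121
  2       250.00       226.2184       452.4369
  3       250.00       215.1899       645.5698
  4    25,250.00    20,674.6110    82,698.4441
  Σ                 21,353.8315    84,034.2629
Price P = Σ PV = 21,353.8315.
Macaulay duration = Σ(t·PV) / P = 84,034.2629 / 21,353.8315 = 3.93532 half-year periods.
In years: 3.93532 / 2 = 1.96766 years.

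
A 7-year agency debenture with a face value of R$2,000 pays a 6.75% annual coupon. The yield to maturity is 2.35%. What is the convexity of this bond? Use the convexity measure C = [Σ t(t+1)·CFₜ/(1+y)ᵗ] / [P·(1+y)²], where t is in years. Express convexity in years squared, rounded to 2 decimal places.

With y = 0.0235:
  t   CF        PV=CF/(1+0.0235)^t    t·PV        t(t+1)·PV
  1       135.00       131.9003       131.9003         263.8007
  2       135.00       128.8719       257.7437         773.2311
  3       135.00       125.9129       377.7387       1,510.9548
  4       135.00       123.0219       492.0875       2,460.4377
  5       135.00       120.1973       600.9863       3,605.9175
  6       135.00       117.4375       704.6248       4,932.3737
  7     2,135.00     1,814.6085    12,702.2598     101,618.0782
  Σ                  2,561.9502    15,267.3411     115,164.7938
P = 2,561.9502.
Convexity = Σ t(t+1)·PV / [P·(1+y)²] = 115,164.7938 / (2,561.9502 × 1.047552) = 42.91147.

42.91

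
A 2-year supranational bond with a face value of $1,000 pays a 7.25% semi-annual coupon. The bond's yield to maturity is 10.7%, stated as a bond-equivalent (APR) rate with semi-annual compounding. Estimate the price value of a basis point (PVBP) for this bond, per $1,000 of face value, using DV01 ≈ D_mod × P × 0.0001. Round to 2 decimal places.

$0.17

Periodic yield y = 0.0535.
  t   CF        PV=CF/(1+0.0535)^t    t·PV
  1        36.25        34.4091        34.4091
  2        36.25        32.6617        65.3234
  3        36.25        31.0030        93.0091
  4     1,036.25       841.2525     3,365.0101
  Σ                    939.3264     3,557.7518
P = 939.3264; D_Mac = 3.78756 half-year periods = 1.89378 yrs; D_mod = 1.79761 yrs.
DV01 ≈ 1.79761 × 939.3264 × 0.0001 = 0.168854.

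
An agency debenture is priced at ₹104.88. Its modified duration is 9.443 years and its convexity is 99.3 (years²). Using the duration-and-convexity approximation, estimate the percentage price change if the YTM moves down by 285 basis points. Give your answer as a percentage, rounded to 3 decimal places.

+30.945%

Duration effect: -D_mod·Δy = -9.443 × (-0.0285) = +0.2691255
Convexity effect: ½·C·(Δy)² = 0.5 × 99.3 × (-0.0285)² = +0.0403282125
ΔP/P ≈ +0.2691255 + 0.0403282125 = +0.3094537125
= +30.94537125%.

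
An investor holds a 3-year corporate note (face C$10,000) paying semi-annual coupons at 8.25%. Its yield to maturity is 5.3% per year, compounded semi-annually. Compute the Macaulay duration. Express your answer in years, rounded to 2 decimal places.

2.73 years

Periodic yield y = 0.0265. Discount each cash flow and weight by its period:
  t   CF        PV=CF/(1+0.0265)^t    t·PV
  1       412.50       401.8509       401.8509
  2       412.50       391.4768       782.9536
  3       412.50       381.3705     1,144.1115
  4       412.50       371.5251     1,486.1003
  5       412.50       361.9338     1,809.6692
  6    10,412.50     8,900.2313    53,401.3877
  Σ                 10,808.3885    59,026.0732
Price P = Σ PV = 10,808.3885.
Macaulay duration = Σ(t·PV) / P = 59,026.0732 / 10,808.3885 = 5.46114 half-year periods.
In years: 5.46114 / 2 = 2.73057 years.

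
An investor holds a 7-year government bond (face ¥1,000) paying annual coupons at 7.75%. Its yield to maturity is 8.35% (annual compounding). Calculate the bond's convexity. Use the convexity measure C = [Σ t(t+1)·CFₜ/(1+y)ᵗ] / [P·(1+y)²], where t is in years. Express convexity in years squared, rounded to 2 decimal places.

With y = 0.0835:
  t   CF        PV=CF/(1+0.0835)^t    t·PV        t(t+1)·PV
  1        77.50        71.5275        71.5275         143.0549
  2        77.50        66.0152       132.0304         396.0911
  3        77.50        60.9277       182.7832         731.1327
  4        77.50        56.2323       224.9293       1,124.6465
  5        77.50        51.8988       259.4939       1,556.9633
  6        77.50        47.8992       287.3952       2,011.7662
  7     1,077.50       614.6316     4,302.4210      34,419.3684
  Σ                    969.1322     5,460.5804      40,383.0231
P = 969.1322.
Convexity = Σ t(t+1)·PV / [P·(1+y)²] = 40,383.0231 / (969.1322 × 1.173972) = 35.49425.

35.49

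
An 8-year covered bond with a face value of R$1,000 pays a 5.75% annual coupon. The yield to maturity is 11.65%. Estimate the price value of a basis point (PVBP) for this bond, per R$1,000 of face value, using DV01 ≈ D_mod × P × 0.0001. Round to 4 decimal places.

R$0.3985

Periodic yield y = 0.1165.
  t   CF        PV=CF/(1+0.1165)^t    t·PV
  1        57.50        51.5002        51.5002
  2        57.50        46.1265        92.2530
  3        57.50        41.3135       123.9404
  4        57.50        37.0027       148.0106
  5        57.50        33.1417       165.7083
  6        57.50        29.6835       178.1012
  7        57.50        26.5862       186.1036
  8     1,057.50       437.9359     3,503.4873
  Σ                    703.2902     4,449.1046
P = 703.2902; D_Mac = 6.32613 yrs; D_mod = 5.66604 yrs.
DV01 ≈ 5.66604 × 703.2902 × 0.0001 = 0.398487.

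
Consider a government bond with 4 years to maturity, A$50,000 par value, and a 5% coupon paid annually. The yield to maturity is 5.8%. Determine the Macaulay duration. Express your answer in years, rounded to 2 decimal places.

Periodic yield y = 0.058. Discount each cash flow and weight by its year:
  t   CF        PV=CF/(1+0.058)^t    t·PV
  1     2,500.00     2,362.9490     2,362.9490
  2     2,500.00     2,233.4111     4,466.8222
  3     2,500.00     2,110.9746     6,332.9238
  4    52,500.00    41,900.2518   167,601.0071
  Σ                 48,607.5864   180,763.7021
Price P = Σ PV = 48,607.5864.
Macaulay duration = Σ(t·PV) / P = 180,763.7021 / 48,607.5864 = 3.71884 years.

3.72 years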